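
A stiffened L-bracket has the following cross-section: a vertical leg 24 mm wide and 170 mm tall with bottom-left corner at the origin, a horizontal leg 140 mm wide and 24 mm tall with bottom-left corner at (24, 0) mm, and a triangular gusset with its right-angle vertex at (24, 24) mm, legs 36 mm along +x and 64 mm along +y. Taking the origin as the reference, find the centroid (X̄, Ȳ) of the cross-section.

vertical leg: A = 24 × 170 = 4080.00, centroid at (12.00, 85.00).
horizontal leg: A = 140 × 24 = 3360.00, centroid at (94.00, 12.00).
gusset: A = ½·36·64 = 1152.00, centroid at (36.00, 45.33).
ΣA = 8592.00 mm²
ΣAX̄ = (4080.00)(12.00) + (3360.00)(94.00) + (1152.00)(36.00) = 406272.00 mm³
ΣAȲ = (4080.00)(85.00) + (3360.00)(12.00) + (1152.00)(45.33) = 439344.00 mm³
X̄ = 406272.00 / 8592.00 = 47.28 mm
Ȳ = 439344.00 / 8592.00 = 51.13 mm

X̄ = 47.28 mm, Ȳ = 51.13 mm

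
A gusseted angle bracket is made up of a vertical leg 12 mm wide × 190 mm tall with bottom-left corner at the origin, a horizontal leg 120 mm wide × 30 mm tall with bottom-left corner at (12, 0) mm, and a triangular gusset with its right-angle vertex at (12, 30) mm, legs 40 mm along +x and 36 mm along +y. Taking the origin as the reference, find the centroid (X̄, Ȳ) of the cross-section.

vertical leg: A = 12 × 190 = 2280.00, centroid at (6.00, 95.00).
horizontal leg: A = 120 × 30 = 3600.00, centroid at (72.00, 15.00).
gusset: A = ½·40·36 = 720.00, centroid at (25.33, 42.00).
ΣA = 6600.00 mm²
ΣAX̄ = (2280.00)(6.00) + (3600.00)(72.00) + (720.00)(25.33) = 291120.00 mm³
ΣAȲ = (2280.00)(95.00) + (3600.00)(15.00) + (720.00)(42.00) = 300840.00 mm³
X̄ = 291120.00 / 6600.00 = 44.11 mm
Ȳ = 300840.00 / 6600.00 = 45.58 mm

X̄ = 44.11 mm, Ȳ = 45.58 mm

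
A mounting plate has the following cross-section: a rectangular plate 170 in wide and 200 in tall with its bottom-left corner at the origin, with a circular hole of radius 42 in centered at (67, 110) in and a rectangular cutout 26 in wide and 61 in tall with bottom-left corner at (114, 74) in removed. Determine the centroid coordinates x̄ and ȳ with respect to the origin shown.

x̄ = 86.23 in, ȳ = 97.67 in

plate: A = 170 × 200 = 34000.00, centroid at (85.00, 100.00).
hole 1: A = −π·42² = -5541.77, centroid at (67.00, 110.00).
hole 2: A = −(26 × 61) = -1586.00, centroid at (127.00, 104.50).
ΣA = 26872.23 in², ΣAx̄ = 2317279.45 in³, ΣAȳ = 2624668.36 in³.
x̄ = 2317279.45/26872.23 = 86.23 in; ȳ = 2624668.36/26872.23 = 97.67 in.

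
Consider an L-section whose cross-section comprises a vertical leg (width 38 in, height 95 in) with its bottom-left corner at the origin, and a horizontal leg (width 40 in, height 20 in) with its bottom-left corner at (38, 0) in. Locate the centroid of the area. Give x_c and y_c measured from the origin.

vertical leg: A = 38 × 95 = 3610.00, centroid at (19.00, 47.50).
horizontal leg: A = 40 × 20 = 800.00, centroid at (58.00, 10.00).
ΣA = 4410.00 in²
ΣAx_c = (3610.00)(19.00) + (800.00)(58.00) = 114990.00 in³
ΣAy_c = (3610.00)(47.50) + (800.00)(10.00) = 179475.00 in³
x_c = 114990.00 / 4410.00 = 26.07 in
y_c = 179475.00 / 4410.00 = 40.70 in

x_c = 26.07 in, y_c = 40.70 in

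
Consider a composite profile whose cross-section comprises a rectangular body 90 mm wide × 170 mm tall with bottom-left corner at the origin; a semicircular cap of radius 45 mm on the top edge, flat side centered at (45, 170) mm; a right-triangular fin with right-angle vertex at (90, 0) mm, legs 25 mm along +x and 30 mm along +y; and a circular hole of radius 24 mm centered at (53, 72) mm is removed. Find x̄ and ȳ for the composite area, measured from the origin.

rectangular body: A = 90 × 170 = 15300.00, centroid at (45.00, 85.00).
semicircular top: A = ½π·45² = 3180.86, centroid at (45.00, 189.10).
triangular fin: A = ½·25·30 = 375.00, centroid at (98.33, 10.00).
hole: A = −π·24² = -1809.56, centroid at (53.00, 72.00).
ΣA = 17046.31 mm²
ΣAx̄ = (15300.00)(45.00) + (3180.86)(45.00) + (375.00)(98.33) + (-1809.56)(53.00) = 772607.27 mm³
ΣAȳ = (15300.00)(85.00) + (3180.86)(189.10) + (375.00)(10.00) + (-1809.56)(72.00) = 1775458.50 mm³
x̄ = 772607.27 / 17046.31 = 45.32 mm
ȳ = 1775458.50 / 17046.31 = 104.16 mm

x̄ = 45.32 mm, ȳ = 104.16 mm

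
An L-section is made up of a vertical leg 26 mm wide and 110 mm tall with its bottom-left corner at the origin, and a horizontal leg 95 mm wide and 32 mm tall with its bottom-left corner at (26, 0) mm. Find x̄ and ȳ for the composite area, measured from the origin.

Part | A | x̄ᵢ | ȳᵢ | A·x̄ᵢ | A·ȳᵢ
vertical leg | 2860.00 | 13.00 | 55.00 | 37180.00 | 157300.00
horizontal leg | 3040.00 | 73.50 | 16.00 | 223440.00 | 48640.00
Σ | 5900.00 |  |  | 260620.00 | 205940.00
x̄ = 260620.00 / 5900.00 = 44.17 mm
ȳ = 205940.00 / 5900.00 = 34.91 mm

x̄ = 44.17 mm, ȳ = 34.91 mm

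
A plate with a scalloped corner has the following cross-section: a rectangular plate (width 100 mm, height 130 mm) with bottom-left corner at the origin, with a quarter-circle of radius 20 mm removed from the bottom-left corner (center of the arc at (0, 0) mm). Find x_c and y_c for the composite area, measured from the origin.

Part | A | x̄ᵢ | ȳᵢ | A·x̄ᵢ | A·ȳᵢ
plate | 13000.00 | 50.00 | 65.00 | 650000.00 | 845000.00
removed quarter-circle | -314.16 | 8.49 | 8.49 | -2666.67 | -2666.67
Σ | 12685.84 |  |  | 647333.33 | 842333.33
x_c = 647333.33 / 12685.84 = 51.03 mm
y_c = 842333.33 / 12685.84 = 66.40 mm

x_c = 51.03 mm, y_c = 66.40 mm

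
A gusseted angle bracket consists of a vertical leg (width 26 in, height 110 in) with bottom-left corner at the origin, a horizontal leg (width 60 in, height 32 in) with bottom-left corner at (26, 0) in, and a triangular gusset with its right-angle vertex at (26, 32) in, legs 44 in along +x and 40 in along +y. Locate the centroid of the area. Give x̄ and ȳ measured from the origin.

vertical leg: A = 26 × 110 = 2860.00, centroid at (13.00, 55.00).
horizontal leg: A = 60 × 32 = 1920.00, centroid at (56.00, 16.00).
gusset: A = ½·44·40 = 880.00, centroid at (40.67, 45.33).
ΣA = 5660.00 in²
ΣAx̄ = (2860.00)(13.00) + (1920.00)(56.00) + (880.00)(40.67) = 180486.67 in³
ΣAȳ = (2860.00)(55.00) + (1920.00)(16.00) + (880.00)(45.33) = 227913.33 in³
x̄ = 180486.67 / 5660.00 = 31.89 in
ȳ = 227913.33 / 5660.00 = 40.27 in

x̄ = 31.89 in, ȳ = 40.27 in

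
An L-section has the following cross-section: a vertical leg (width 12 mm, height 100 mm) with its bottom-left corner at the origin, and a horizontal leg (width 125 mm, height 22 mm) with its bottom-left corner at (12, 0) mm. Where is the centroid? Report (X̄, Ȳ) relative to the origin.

Part | A | x̄ᵢ | ȳᵢ | A·x̄ᵢ | A·ȳᵢ
vertical leg | 1200.00 | 6.00 | 50.00 | 7200.00 | 60000.00
horizontal leg | 2750.00 | 74.50 | 11.00 | 204875.00 | 30250.00
Σ | 3950.00 |  |  | 212075.00 | 90250.00
X̄ = 212075.00 / 3950.00 = 53.69 mm
Ȳ = 90250.00 / 3950.00 = 22.85 mm

X̄ = 53.69 mm, Ȳ = 22.85 mm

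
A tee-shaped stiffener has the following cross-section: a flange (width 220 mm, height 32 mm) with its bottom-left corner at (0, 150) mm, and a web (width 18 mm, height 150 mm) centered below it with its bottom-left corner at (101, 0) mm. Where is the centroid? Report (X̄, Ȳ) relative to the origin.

web: A = 18 × 150 = 2700.00, centroid at (110.00, 75.00).
flange: A = 220 × 32 = 7040.00, centroid at (110.00, 166.00).
ΣA = 9740.00 mm²
ΣAX̄ = (2700.00)(110.00) + (7040.00)(110.00) = 1071400.00 mm³
ΣAȲ = (2700.00)(75.00) + (7040.00)(166.00) = 1371140.00 mm³
X̄ = 1071400.00 / 9740.00 = 110.00 mm
Ȳ = 1371140.00 / 9740.00 = 140.77 mm

X̄ = 110.00 mm, Ȳ = 140.77 mm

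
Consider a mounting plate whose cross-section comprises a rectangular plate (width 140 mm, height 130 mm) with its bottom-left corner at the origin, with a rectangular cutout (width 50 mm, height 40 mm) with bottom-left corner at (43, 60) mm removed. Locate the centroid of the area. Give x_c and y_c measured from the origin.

x_c = 70.25 mm, y_c = 63.15 mm

Part | A | x̄ᵢ | ȳᵢ | A·x̄ᵢ | A·ȳᵢ
plate | 18200.00 | 70.00 | 65.00 | 1274000.00 | 1183000.00
hole | -2000.00 | 68.00 | 80.00 | -136000.00 | -160000.00
Σ | 16200.00 |  |  | 1138000.00 | 1023000.00
x_c = 1138000.00 / 16200.00 = 70.25 mm
y_c = 1023000.00 / 16200.00 = 63.15 mm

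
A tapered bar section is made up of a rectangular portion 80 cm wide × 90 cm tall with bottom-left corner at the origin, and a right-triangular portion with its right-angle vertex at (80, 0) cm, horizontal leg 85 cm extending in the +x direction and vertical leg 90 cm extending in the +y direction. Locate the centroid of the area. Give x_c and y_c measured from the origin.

Part | A | x̄ᵢ | ȳᵢ | A·x̄ᵢ | A·ȳᵢ
rectangular portion | 7200.00 | 40.00 | 45.00 | 288000.00 | 324000.00
triangular portion | 3825.00 | 108.33 | 30.00 | 414375.00 | 114750.00
Σ | 11025.00 |  |  | 702375.00 | 438750.00
x_c = 702375.00 / 11025.00 = 63.71 cm
y_c = 438750.00 / 11025.00 = 39.80 cm

x_c = 63.71 cm, y_c = 39.80 cm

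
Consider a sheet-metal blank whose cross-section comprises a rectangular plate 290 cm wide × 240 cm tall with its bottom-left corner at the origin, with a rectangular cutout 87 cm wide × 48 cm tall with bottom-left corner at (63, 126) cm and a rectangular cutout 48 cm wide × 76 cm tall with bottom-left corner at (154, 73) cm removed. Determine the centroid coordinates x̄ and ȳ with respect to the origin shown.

x̄ = 145.65 cm, ȳ = 118.50 cm

Part | A | x̄ᵢ | ȳᵢ | A·x̄ᵢ | A·ȳᵢ
plate | 69600.00 | 145.00 | 120.00 | 10092000.00 | 8352000.00
hole 1 | -4176.00 | 106.50 | 150.00 | -444744.00 | -626400.00
hole 2 | -3648.00 | 178.00 | 111.00 | -649344.00 | -404928.00
Σ | 61776.00 |  |  | 8997912.00 | 7320672.00
x̄ = 8997912.00 / 61776.00 = 145.65 cm
ȳ = 7320672.00 / 61776.00 = 118.50 cm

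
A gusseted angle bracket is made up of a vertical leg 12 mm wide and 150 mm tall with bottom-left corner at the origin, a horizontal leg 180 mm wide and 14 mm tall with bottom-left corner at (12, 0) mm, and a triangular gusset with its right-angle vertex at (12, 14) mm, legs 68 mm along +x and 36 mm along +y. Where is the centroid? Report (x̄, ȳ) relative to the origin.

x̄ = 55.97 mm, ȳ = 33.27 mm

vertical leg: A = 12 × 150 = 1800.00, centroid at (6.00, 75.00).
horizontal leg: A = 180 × 14 = 2520.00, centroid at (102.00, 7.00).
gusset: A = ½·68·36 = 1224.00, centroid at (34.67, 26.00).
ΣA = 5544.00 mm²
ΣAx̄ = (1800.00)(6.00) + (2520.00)(102.00) + (1224.00)(34.67) = 310272.00 mm³
ΣAȳ = (1800.00)(75.00) + (2520.00)(7.00) + (1224.00)(26.00) = 184464.00 mm³
x̄ = 310272.00 / 5544.00 = 55.97 mm
ȳ = 184464.00 / 5544.00 = 33.27 mm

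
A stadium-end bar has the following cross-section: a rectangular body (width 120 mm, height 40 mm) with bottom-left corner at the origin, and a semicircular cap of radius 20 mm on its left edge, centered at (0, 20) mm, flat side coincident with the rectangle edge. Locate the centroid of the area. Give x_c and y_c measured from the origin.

rectangular body: A = 120 × 40 = 4800.00, centroid at (60.00, 20.00).
semicircular end: A = ½π·20² = 628.32, centroid at (-8.49, 20.00).
ΣA = 5428.32 mm², ΣAx_c = 282666.67 mm³, ΣAy_c = 108566.37 mm³.
x_c = 282666.67/5428.32 = 52.07 mm; y_c = 108566.37/5428.32 = 20.00 mm.

x_c = 52.07 mm, y_c = 20.00 mm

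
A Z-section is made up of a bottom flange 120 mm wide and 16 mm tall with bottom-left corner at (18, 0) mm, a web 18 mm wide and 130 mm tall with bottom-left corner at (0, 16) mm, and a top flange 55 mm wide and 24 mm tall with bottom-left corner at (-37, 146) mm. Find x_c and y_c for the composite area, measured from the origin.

x_c = 28.37 mm, y_c = 74.10 mm

bottom flange: A = 120 × 16 = 1920.00, centroid at (78.00, 8.00).
web: A = 18 × 130 = 2340.00, centroid at (9.00, 81.00).
top flange: A = 55 × 24 = 1320.00, centroid at (-9.50, 158.00).
ΣA = 5580.00 mm², ΣAx_c = 158280.00 mm³, ΣAy_c = 413460.00 mm³.
x_c = 158280.00/5580.00 = 28.37 mm; y_c = 413460.00/5580.00 = 74.10 mm.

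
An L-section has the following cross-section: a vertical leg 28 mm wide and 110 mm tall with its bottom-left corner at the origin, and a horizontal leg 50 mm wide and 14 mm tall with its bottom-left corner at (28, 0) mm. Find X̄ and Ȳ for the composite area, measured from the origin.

vertical leg: A = 28 × 110 = 3080.00, centroid at (14.00, 55.00).
horizontal leg: A = 50 × 14 = 700.00, centroid at (53.00, 7.00).
ΣA = 3780.00 mm²
ΣAX̄ = (3080.00)(14.00) + (700.00)(53.00) = 80220.00 mm³
ΣAȲ = (3080.00)(55.00) + (700.00)(7.00) = 174300.00 mm³
X̄ = 80220.00 / 3780.00 = 21.22 mm
Ȳ = 174300.00 / 3780.00 = 46.11 mm

X̄ = 21.22 mm, Ȳ = 46.11 mm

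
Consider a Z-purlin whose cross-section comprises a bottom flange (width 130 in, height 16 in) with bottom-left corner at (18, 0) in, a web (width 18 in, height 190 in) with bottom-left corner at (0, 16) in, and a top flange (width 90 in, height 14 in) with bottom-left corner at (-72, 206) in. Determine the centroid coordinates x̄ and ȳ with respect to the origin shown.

bottom flange: A = 130 × 16 = 2080.00, centroid at (83.00, 8.00).
web: A = 18 × 190 = 3420.00, centroid at (9.00, 111.00).
top flange: A = 90 × 14 = 1260.00, centroid at (-27.00, 213.00).
ΣA = 6760.00 in²
ΣAx̄ = (2080.00)(83.00) + (3420.00)(9.00) + (1260.00)(-27.00) = 169400.00 in³
ΣAȳ = (2080.00)(8.00) + (3420.00)(111.00) + (1260.00)(213.00) = 664640.00 in³
x̄ = 169400.00 / 6760.00 = 25.06 in
ȳ = 664640.00 / 6760.00 = 98.32 in

x̄ = 25.06 in, ȳ = 98.32 in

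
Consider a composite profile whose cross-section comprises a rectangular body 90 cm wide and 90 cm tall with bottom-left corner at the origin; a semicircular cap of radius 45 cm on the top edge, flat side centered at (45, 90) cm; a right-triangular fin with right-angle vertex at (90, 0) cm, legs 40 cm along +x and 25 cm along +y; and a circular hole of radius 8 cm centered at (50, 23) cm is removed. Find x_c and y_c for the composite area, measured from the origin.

rectangular body: A = 90 × 90 = 8100.00, centroid at (45.00, 45.00).
semicircular top: A = ½π·45² = 3180.86, centroid at (45.00, 109.10).
triangular fin: A = ½·40·25 = 500.00, centroid at (103.33, 8.33).
hole: A = −π·8² = -201.06, centroid at (50.00, 23.00).
ΣA = 11579.80 cm², ΣAx_c = 549252.39 cm³, ΣAy_c = 711069.87 cm³.
x_c = 549252.39/11579.80 = 47.43 cm; y_c = 711069.87/11579.80 = 61.41 cm.

x_c = 47.43 cm, y_c = 61.41 cm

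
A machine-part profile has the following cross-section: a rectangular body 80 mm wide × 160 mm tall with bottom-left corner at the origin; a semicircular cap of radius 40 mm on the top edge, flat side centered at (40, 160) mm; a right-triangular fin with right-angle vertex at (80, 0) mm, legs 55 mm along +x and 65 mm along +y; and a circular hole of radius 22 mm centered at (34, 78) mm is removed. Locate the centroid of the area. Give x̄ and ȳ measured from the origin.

Part | A | x̄ᵢ | ȳᵢ | A·x̄ᵢ | A·ȳᵢ
rectangular body | 12800.00 | 40.00 | 80.00 | 512000.00 | 1024000.00
semicircular top | 2513.27 | 40.00 | 176.98 | 100530.96 | 444790.53
triangular fin | 1787.50 | 98.33 | 21.67 | 175770.83 | 38729.17
hole | -1520.53 | 34.00 | 78.00 | -51698.05 | -118601.41
Σ | 15580.24 |  |  | 736603.75 | 1388918.29
x̄ = 736603.75 / 15580.24 = 47.28 mm
ȳ = 1388918.29 / 15580.24 = 89.15 mm

x̄ = 47.28 mm, ȳ = 89.15 mm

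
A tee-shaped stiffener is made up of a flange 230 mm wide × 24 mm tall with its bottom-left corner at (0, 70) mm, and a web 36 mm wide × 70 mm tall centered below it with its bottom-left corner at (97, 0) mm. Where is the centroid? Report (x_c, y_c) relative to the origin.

web: A = 36 × 70 = 2520.00, centroid at (115.00, 35.00).
flange: A = 230 × 24 = 5520.00, centroid at (115.00, 82.00).
ΣA = 8040.00 mm², ΣAx_c = 924600.00 mm³, ΣAy_c = 540840.00 mm³.
x_c = 924600.00/8040.00 = 115.00 mm; y_c = 540840.00/8040.00 = 67.27 mm.

x_c = 115.00 mm, y_c = 67.27 mm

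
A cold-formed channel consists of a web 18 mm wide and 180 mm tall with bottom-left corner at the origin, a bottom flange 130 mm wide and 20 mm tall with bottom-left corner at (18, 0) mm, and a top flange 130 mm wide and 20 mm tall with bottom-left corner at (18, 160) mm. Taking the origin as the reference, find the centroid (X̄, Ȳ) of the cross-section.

X̄ = 54.59 mm, Ȳ = 90.00 mm

Part | A | x̄ᵢ | ȳᵢ | A·x̄ᵢ | A·ȳᵢ
web | 3240.00 | 9.00 | 90.00 | 29160.00 | 291600.00
bottom flange | 2600.00 | 83.00 | 10.00 | 215800.00 | 26000.00
top flange | 2600.00 | 83.00 | 170.00 | 215800.00 | 442000.00
Σ | 8440.00 |  |  | 460760.00 | 759600.00
X̄ = 460760.00 / 8440.00 = 54.59 mm
Ȳ = 759600.00 / 8440.00 = 90.00 mm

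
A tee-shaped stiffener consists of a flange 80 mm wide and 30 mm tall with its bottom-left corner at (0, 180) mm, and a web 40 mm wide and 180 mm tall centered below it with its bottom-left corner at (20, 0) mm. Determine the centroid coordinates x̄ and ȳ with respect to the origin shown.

Part | A | x̄ᵢ | ȳᵢ | A·x̄ᵢ | A·ȳᵢ
web | 7200.00 | 40.00 | 90.00 | 288000.00 | 648000.00
flange | 2400.00 | 40.00 | 195.00 | 96000.00 | 468000.00
Σ | 9600.00 |  |  | 384000.00 | 1116000.00
x̄ = 384000.00 / 9600.00 = 40.00 mm
ȳ = 1116000.00 / 9600.00 = 116.25 mm

x̄ = 40.00 mm, ȳ = 116.25 mm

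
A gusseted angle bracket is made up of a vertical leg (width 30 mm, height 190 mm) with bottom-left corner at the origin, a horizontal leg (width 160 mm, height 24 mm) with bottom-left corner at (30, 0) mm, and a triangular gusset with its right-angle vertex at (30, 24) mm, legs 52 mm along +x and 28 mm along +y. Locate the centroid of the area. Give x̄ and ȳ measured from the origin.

vertical leg: A = 30 × 190 = 5700.00, centroid at (15.00, 95.00).
horizontal leg: A = 160 × 24 = 3840.00, centroid at (110.00, 12.00).
gusset: A = ½·52·28 = 728.00, centroid at (47.33, 33.33).
ΣA = 10268.00 mm²
ΣAx̄ = (5700.00)(15.00) + (3840.00)(110.00) + (728.00)(47.33) = 542358.67 mm³
ΣAȳ = (5700.00)(95.00) + (3840.00)(12.00) + (728.00)(33.33) = 611846.67 mm³
x̄ = 542358.67 / 10268.00 = 52.82 mm
ȳ = 611846.67 / 10268.00 = 59.59 mm

x̄ = 52.82 mm, ȳ = 59.59 mm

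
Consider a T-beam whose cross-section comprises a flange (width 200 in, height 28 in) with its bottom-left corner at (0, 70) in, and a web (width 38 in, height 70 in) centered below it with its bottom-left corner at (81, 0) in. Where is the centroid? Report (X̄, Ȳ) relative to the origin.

web: A = 38 × 70 = 2660.00, centroid at (100.00, 35.00).
flange: A = 200 × 28 = 5600.00, centroid at (100.00, 84.00).
ΣA = 8260.00 in²
ΣAX̄ = (2660.00)(100.00) + (5600.00)(100.00) = 826000.00 in³
ΣAȲ = (2660.00)(35.00) + (5600.00)(84.00) = 563500.00 in³
X̄ = 826000.00 / 8260.00 = 100.00 in
Ȳ = 563500.00 / 8260.00 = 68.22 in

X̄ = 100.00 in, Ȳ = 68.22 in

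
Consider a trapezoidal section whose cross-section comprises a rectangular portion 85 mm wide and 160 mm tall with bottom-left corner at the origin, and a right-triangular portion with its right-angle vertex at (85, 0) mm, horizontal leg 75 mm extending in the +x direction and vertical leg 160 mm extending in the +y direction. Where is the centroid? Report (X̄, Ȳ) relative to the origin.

rectangular portion: A = 85 × 160 = 13600.00, centroid at (42.50, 80.00).
triangular portion: A = ½·75·160 = 6000.00, centroid at (110.00, 53.33).
ΣA = 19600.00 mm²
ΣAX̄ = (13600.00)(42.50) + (6000.00)(110.00) = 1238000.00 mm³
ΣAȲ = (13600.00)(80.00) + (6000.00)(53.33) = 1408000.00 mm³
X̄ = 1238000.00 / 19600.00 = 63.16 mm
Ȳ = 1408000.00 / 19600.00 = 71.84 mm

X̄ = 63.16 mm, Ȳ = 71.84 mm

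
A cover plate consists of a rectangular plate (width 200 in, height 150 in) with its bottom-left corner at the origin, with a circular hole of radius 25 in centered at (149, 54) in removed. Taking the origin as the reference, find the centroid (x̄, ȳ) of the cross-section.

Part | A | x̄ᵢ | ȳᵢ | A·x̄ᵢ | A·ȳᵢ
plate | 30000.00 | 100.00 | 75.00 | 3000000.00 | 2250000.00
hole | -1963.50 | 149.00 | 54.00 | -292560.82 | -106028.75
Σ | 28036.50 |  |  | 2707439.18 | 2143971.25
x̄ = 2707439.18 / 28036.50 = 96.57 in
ȳ = 2143971.25 / 28036.50 = 76.47 in

x̄ = 96.57 in, ȳ = 76.47 in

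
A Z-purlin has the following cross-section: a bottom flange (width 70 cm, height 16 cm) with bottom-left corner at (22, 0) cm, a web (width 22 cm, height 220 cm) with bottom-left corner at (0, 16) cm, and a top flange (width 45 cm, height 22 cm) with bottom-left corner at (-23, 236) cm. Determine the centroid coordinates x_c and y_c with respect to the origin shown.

bottom flange: A = 70 × 16 = 1120.00, centroid at (57.00, 8.00).
web: A = 22 × 220 = 4840.00, centroid at (11.00, 126.00).
top flange: A = 45 × 22 = 990.00, centroid at (-0.50, 247.00).
ΣA = 6950.00 cm²
ΣAx_c = (1120.00)(57.00) + (4840.00)(11.00) + (990.00)(-0.50) = 116585.00 cm³
ΣAy_c = (1120.00)(8.00) + (4840.00)(126.00) + (990.00)(247.00) = 863330.00 cm³
x_c = 116585.00 / 6950.00 = 16.77 cm
y_c = 863330.00 / 6950.00 = 124.22 cm

x_c = 16.77 cm, y_c = 124.22 cm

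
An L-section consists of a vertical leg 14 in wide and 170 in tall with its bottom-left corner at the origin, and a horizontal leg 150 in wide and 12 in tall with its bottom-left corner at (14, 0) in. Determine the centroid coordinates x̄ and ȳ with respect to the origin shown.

Part | A | x̄ᵢ | ȳᵢ | A·x̄ᵢ | A·ȳᵢ
vertical leg | 2380.00 | 7.00 | 85.00 | 16660.00 | 202300.00
horizontal leg | 1800.00 | 89.00 | 6.00 | 160200.00 | 10800.00
Σ | 4180.00 |  |  | 176860.00 | 213100.00
x̄ = 176860.00 / 4180.00 = 42.31 in
ȳ = 213100.00 / 4180.00 = 50.98 in

x̄ = 42.31 in, ȳ = 50.98 in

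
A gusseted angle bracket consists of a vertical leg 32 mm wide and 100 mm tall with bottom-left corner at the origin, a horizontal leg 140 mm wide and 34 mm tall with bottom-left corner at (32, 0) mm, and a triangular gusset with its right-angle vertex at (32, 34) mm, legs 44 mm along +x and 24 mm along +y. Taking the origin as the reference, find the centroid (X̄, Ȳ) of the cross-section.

X̄ = 66.14 mm, Ȳ = 31.00 mm

Part | A | x̄ᵢ | ȳᵢ | A·x̄ᵢ | A·ȳᵢ
vertical leg | 3200.00 | 16.00 | 50.00 | 51200.00 | 160000.00
horizontal leg | 4760.00 | 102.00 | 17.00 | 485520.00 | 80920.00
gusset | 528.00 | 46.67 | 42.00 | 24640.00 | 22176.00
Σ | 8488.00 |  |  | 561360.00 | 263096.00
X̄ = 561360.00 / 8488.00 = 66.14 mm
Ȳ = 263096.00 / 8488.00 = 31.00 mm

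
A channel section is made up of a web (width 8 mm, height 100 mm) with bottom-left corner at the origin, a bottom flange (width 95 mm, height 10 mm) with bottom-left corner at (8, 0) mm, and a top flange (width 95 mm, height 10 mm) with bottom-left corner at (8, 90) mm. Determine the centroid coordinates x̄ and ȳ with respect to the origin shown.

x̄ = 40.24 mm, ȳ = 50.00 mm

Part | A | x̄ᵢ | ȳᵢ | A·x̄ᵢ | A·ȳᵢ
web | 800.00 | 4.00 | 50.00 | 3200.00 | 40000.00
bottom flange | 950.00 | 55.50 | 5.00 | 52725.00 | 4750.00
top flange | 950.00 | 55.50 | 95.00 | 52725.00 | 90250.00
Σ | 2700.00 |  |  | 108650.00 | 135000.00
x̄ = 108650.00 / 2700.00 = 40.24 mm
ȳ = 135000.00 / 2700.00 = 50.00 mm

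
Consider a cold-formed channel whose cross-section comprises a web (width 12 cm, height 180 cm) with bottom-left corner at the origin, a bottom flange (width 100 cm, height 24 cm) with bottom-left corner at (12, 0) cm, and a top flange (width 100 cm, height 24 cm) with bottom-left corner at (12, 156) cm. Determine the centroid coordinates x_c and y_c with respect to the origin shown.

x_c = 44.62 cm, y_c = 90.00 cm

web: A = 12 × 180 = 2160.00, centroid at (6.00, 90.00).
bottom flange: A = 100 × 24 = 2400.00, centroid at (62.00, 12.00).
top flange: A = 100 × 24 = 2400.00, centroid at (62.00, 168.00).
ΣA = 6960.00 cm²
ΣAx_c = (2160.00)(6.00) + (2400.00)(62.00) + (2400.00)(62.00) = 310560.00 cm³
ΣAy_c = (2160.00)(90.00) + (2400.00)(12.00) + (2400.00)(168.00) = 626400.00 cm³
x_c = 310560.00 / 6960.00 = 44.62 cm
y_c = 626400.00 / 6960.00 = 90.00 cm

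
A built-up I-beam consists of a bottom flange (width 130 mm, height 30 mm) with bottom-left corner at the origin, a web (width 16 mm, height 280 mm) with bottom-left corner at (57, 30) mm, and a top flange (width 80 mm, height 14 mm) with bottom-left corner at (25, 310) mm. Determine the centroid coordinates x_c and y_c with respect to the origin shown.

x_c = 65.00 mm, y_c = 123.70 mm

bottom flange: A = 130 × 30 = 3900.00, centroid at (65.00, 15.00).
web: A = 16 × 280 = 4480.00, centroid at (65.00, 170.00).
top flange: A = 80 × 14 = 1120.00, centroid at (65.00, 317.00).
ΣA = 9500.00 mm²
ΣAx_c = (3900.00)(65.00) + (4480.00)(65.00) + (1120.00)(65.00) = 617500.00 mm³
ΣAy_c = (3900.00)(15.00) + (4480.00)(170.00) + (1120.00)(317.00) = 1175140.00 mm³
x_c = 617500.00 / 9500.00 = 65.00 mm
y_c = 1175140.00 / 9500.00 = 123.70 mm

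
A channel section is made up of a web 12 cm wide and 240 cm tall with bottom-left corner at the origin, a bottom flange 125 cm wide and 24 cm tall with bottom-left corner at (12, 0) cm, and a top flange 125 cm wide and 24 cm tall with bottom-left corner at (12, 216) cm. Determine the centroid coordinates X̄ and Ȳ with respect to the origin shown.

web: A = 12 × 240 = 2880.00, centroid at (6.00, 120.00).
bottom flange: A = 125 × 24 = 3000.00, centroid at (74.50, 12.00).
top flange: A = 125 × 24 = 3000.00, centroid at (74.50, 228.00).
ΣA = 8880.00 cm², ΣAX̄ = 464280.00 cm³, ΣAȲ = 1065600.00 cm³.
X̄ = 464280.00/8880.00 = 52.28 cm; Ȳ = 1065600.00/8880.00 = 120.00 cm.

X̄ = 52.28 cm, Ȳ = 120.00 cm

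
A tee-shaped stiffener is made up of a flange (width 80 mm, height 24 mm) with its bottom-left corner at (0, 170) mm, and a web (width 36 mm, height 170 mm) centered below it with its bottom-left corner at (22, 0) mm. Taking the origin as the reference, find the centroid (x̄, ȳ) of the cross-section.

web: A = 36 × 170 = 6120.00, centroid at (40.00, 85.00).
flange: A = 80 × 24 = 1920.00, centroid at (40.00, 182.00).
ΣA = 8040.00 mm², ΣAx̄ = 321600.00 mm³, ΣAȳ = 869640.00 mm³.
x̄ = 321600.00/8040.00 = 40.00 mm; ȳ = 869640.00/8040.00 = 108.16 mm.

x̄ = 40.00 mm, ȳ = 108.16 mm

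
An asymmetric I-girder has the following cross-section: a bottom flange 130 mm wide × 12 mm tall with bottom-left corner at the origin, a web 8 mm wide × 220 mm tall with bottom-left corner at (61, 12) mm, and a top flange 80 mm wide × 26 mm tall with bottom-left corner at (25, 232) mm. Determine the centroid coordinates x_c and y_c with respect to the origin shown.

bottom flange: A = 130 × 12 = 1560.00, centroid at (65.00, 6.00).
web: A = 8 × 220 = 1760.00, centroid at (65.00, 122.00).
top flange: A = 80 × 26 = 2080.00, centroid at (65.00, 245.00).
ΣA = 5400.00 mm²
ΣAx_c = (1560.00)(65.00) + (1760.00)(65.00) + (2080.00)(65.00) = 351000.00 mm³
ΣAy_c = (1560.00)(6.00) + (1760.00)(122.00) + (2080.00)(245.00) = 733680.00 mm³
x_c = 351000.00 / 5400.00 = 65.00 mm
y_c = 733680.00 / 5400.00 = 135.87 mm

x_c = 65.00 mm, y_c = 135.87 mm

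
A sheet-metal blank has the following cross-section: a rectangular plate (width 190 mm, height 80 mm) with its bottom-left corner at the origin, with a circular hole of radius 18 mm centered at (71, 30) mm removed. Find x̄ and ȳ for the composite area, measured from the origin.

x̄ = 96.72 mm, ȳ = 40.72 mm

plate: A = 190 × 80 = 15200.00, centroid at (95.00, 40.00).
hole: A = −π·18² = -1017.88, centroid at (71.00, 30.00).
ΣA = 14182.12 mm², ΣAx̄ = 1371730.80 mm³, ΣAȳ = 577463.72 mm³.
x̄ = 1371730.80/14182.12 = 96.72 mm; ȳ = 577463.72/14182.12 = 40.72 mm.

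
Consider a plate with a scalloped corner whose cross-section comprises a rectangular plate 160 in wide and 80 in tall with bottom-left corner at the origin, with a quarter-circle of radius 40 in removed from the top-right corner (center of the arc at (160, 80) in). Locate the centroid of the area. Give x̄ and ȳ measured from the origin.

plate: A = 160 × 80 = 12800.00, centroid at (80.00, 40.00).
removed quarter-circle: A = −¼π·40² = -1256.64, centroid at (143.02, 63.02).
ΣA = 11543.36 in², ΣAx̄ = 844271.40 in³, ΣAȳ = 432802.37 in³.
x̄ = 844271.40/11543.36 = 73.14 in; ȳ = 432802.37/11543.36 = 37.49 in.

x̄ = 73.14 in, ȳ = 37.49 in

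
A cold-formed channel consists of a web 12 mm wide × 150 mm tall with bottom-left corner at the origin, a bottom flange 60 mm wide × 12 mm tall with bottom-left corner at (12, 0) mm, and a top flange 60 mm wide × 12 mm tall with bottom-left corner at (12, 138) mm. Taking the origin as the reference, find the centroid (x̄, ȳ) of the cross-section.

x̄ = 22.00 mm, ȳ = 75.00 mm

web: A = 12 × 150 = 1800.00, centroid at (6.00, 75.00).
bottom flange: A = 60 × 12 = 720.00, centroid at (42.00, 6.00).
top flange: A = 60 × 12 = 720.00, centroid at (42.00, 144.00).
ΣA = 3240.00 mm², ΣAx̄ = 71280.00 mm³, ΣAȳ = 243000.00 mm³.
x̄ = 71280.00/3240.00 = 22.00 mm; ȳ = 243000.00/3240.00 = 75.00 mm.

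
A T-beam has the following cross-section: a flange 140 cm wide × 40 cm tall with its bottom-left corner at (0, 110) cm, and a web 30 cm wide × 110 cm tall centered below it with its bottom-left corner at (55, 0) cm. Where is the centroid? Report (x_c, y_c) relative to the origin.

x_c = 70.00 cm, y_c = 102.19 cm

web: A = 30 × 110 = 3300.00, centroid at (70.00, 55.00).
flange: A = 140 × 40 = 5600.00, centroid at (70.00, 130.00).
ΣA = 8900.00 cm²
ΣAx_c = (3300.00)(70.00) + (5600.00)(70.00) = 623000.00 cm³
ΣAy_c = (3300.00)(55.00) + (5600.00)(130.00) = 909500.00 cm³
x_c = 623000.00 / 8900.00 = 70.00 cm
y_c = 909500.00 / 8900.00 = 102.19 cm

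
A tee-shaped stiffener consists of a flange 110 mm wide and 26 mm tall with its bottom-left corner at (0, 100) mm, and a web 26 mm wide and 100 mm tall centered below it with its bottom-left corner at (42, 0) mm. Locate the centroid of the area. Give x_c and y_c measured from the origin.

Part | A | x̄ᵢ | ȳᵢ | A·x̄ᵢ | A·ȳᵢ
web | 2600.00 | 55.00 | 50.00 | 143000.00 | 130000.00
flange | 2860.00 | 55.00 | 113.00 | 157300.00 | 323180.00
Σ | 5460.00 |  |  | 300300.00 | 453180.00
x_c = 300300.00 / 5460.00 = 55.00 mm
y_c = 453180.00 / 5460.00 = 83.00 mm

x_c = 55.00 mm, y_c = 83.00 mm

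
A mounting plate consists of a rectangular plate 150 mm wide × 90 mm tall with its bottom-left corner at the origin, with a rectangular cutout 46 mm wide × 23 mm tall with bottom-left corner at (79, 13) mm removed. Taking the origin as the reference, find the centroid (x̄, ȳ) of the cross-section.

Part | A | x̄ᵢ | ȳᵢ | A·x̄ᵢ | A·ȳᵢ
plate | 13500.00 | 75.00 | 45.00 | 1012500.00 | 607500.00
hole | -1058.00 | 102.00 | 24.50 | -107916.00 | -25921.00
Σ | 12442.00 |  |  | 904584.00 | 581579.00
x̄ = 904584.00 / 12442.00 = 72.70 mm
ȳ = 581579.00 / 12442.00 = 46.74 mm

x̄ = 72.70 mm, ȳ = 46.74 mm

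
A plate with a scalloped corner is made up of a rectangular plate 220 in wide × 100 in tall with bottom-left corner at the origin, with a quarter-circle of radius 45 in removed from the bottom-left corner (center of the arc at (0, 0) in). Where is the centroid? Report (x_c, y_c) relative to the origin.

x_c = 117.08 in, y_c = 52.41 in

Part | A | x̄ᵢ | ȳᵢ | A·x̄ᵢ | A·ȳᵢ
plate | 22000.00 | 110.00 | 50.00 | 2420000.00 | 1100000.00
removed quarter-circle | -1590.43 | 19.10 | 19.10 | -30375.00 | -30375.00
Σ | 20409.57 |  |  | 2389625.00 | 1069625.00
x_c = 2389625.00 / 20409.57 = 117.08 in
y_c = 1069625.00 / 20409.57 = 52.41 in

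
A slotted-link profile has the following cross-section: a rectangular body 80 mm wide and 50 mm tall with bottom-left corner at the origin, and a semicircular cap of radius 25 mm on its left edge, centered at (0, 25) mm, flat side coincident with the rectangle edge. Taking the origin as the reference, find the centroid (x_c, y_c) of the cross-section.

rectangular body: A = 80 × 50 = 4000.00, centroid at (40.00, 25.00).
semicircular end: A = ½π·25² = 981.75, centroid at (-10.61, 25.00).
ΣA = 4981.75 mm², ΣAx_c = 149583.33 mm³, ΣAy_c = 124543.69 mm³.
x_c = 149583.33/4981.75 = 30.03 mm; y_c = 124543.69/4981.75 = 25.00 mm.

x_c = 30.03 mm, y_c = 25.00 mm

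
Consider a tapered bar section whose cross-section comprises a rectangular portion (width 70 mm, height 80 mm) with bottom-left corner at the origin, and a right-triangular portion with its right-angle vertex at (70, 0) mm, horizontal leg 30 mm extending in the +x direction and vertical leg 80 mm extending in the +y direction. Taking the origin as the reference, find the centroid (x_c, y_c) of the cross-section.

x_c = 42.94 mm, y_c = 37.65 mm

rectangular portion: A = 70 × 80 = 5600.00, centroid at (35.00, 40.00).
triangular portion: A = ½·30·80 = 1200.00, centroid at (80.00, 26.67).
ΣA = 6800.00 mm², ΣAx_c = 292000.00 mm³, ΣAy_c = 256000.00 mm³.
x_c = 292000.00/6800.00 = 42.94 mm; y_c = 256000.00/6800.00 = 37.65 mm.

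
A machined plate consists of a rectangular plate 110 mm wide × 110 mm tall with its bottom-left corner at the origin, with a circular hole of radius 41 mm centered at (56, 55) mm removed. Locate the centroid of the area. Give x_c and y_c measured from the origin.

plate: A = 110 × 110 = 12100.00, centroid at (55.00, 55.00).
hole: A = −π·41² = -5281.02, centroid at (56.00, 55.00).
ΣA = 6818.98 mm², ΣAx_c = 369763.03 mm³, ΣAy_c = 375044.05 mm³.
x_c = 369763.03/6818.98 = 54.23 mm; y_c = 375044.05/6818.98 = 55.00 mm.

x_c = 54.23 mm, y_c = 55.00 mm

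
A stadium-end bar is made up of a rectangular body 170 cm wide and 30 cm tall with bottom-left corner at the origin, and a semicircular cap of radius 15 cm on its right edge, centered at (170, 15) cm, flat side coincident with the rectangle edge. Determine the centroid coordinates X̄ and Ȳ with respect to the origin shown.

rectangular body: A = 170 × 30 = 5100.00, centroid at (85.00, 15.00).
semicircular end: A = ½π·15² = 353.43, centroid at (176.37, 15.00).
ΣA = 5453.43 cm²
ΣAX̄ = (5100.00)(85.00) + (353.43)(176.37) = 495832.96 cm³
ΣAȲ = (5100.00)(15.00) + (353.43)(15.00) = 81801.44 cm³
X̄ = 495832.96 / 5453.43 = 90.92 cm
Ȳ = 81801.44 / 5453.43 = 15.00 cm

X̄ = 90.92 cm, Ȳ = 15.00 cm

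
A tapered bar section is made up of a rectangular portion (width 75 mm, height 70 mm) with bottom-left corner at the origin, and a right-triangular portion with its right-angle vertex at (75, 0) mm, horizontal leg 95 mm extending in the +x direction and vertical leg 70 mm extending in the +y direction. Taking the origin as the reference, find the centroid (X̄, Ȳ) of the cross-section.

X̄ = 64.32 mm, Ȳ = 30.48 mm

rectangular portion: A = 75 × 70 = 5250.00, centroid at (37.50, 35.00).
triangular portion: A = ½·95·70 = 3325.00, centroid at (106.67, 23.33).
ΣA = 8575.00 mm²
ΣAX̄ = (5250.00)(37.50) + (3325.00)(106.67) = 551541.67 mm³
ΣAȲ = (5250.00)(35.00) + (3325.00)(23.33) = 261333.33 mm³
X̄ = 551541.67 / 8575.00 = 64.32 mm
Ȳ = 261333.33 / 8575.00 = 30.48 mm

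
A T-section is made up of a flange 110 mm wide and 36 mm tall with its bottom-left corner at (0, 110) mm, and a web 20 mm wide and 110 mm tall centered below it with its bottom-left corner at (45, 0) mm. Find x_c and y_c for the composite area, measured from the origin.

x_c = 55.00 mm, y_c = 101.93 mm

Part | A | x̄ᵢ | ȳᵢ | A·x̄ᵢ | A·ȳᵢ
web | 2200.00 | 55.00 | 55.00 | 121000.00 | 121000.00
flange | 3960.00 | 55.00 | 128.00 | 217800.00 | 506880.00
Σ | 6160.00 |  |  | 338800.00 | 627880.00
x_c = 338800.00 / 6160.00 = 55.00 mm
y_c = 627880.00 / 6160.00 = 101.93 mm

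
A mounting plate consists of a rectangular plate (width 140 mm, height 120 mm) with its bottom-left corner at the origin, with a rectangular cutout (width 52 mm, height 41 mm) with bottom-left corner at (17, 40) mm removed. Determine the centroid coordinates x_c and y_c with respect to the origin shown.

x_c = 73.92 mm, y_c = 59.93 mm

plate: A = 140 × 120 = 16800.00, centroid at (70.00, 60.00).
hole: A = −(52 × 41) = -2132.00, centroid at (43.00, 60.50).
ΣA = 14668.00 mm², ΣAx_c = 1084324.00 mm³, ΣAy_c = 879014.00 mm³.
x_c = 1084324.00/14668.00 = 73.92 mm; y_c = 879014.00/14668.00 = 59.93 mm.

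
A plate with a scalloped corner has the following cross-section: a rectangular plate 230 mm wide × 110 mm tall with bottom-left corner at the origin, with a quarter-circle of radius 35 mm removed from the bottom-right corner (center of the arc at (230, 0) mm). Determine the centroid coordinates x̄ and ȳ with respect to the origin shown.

plate: A = 230 × 110 = 25300.00, centroid at (115.00, 55.00).
removed quarter-circle: A = −¼π·35² = -962.11, centroid at (215.15, 14.85).
ΣA = 24337.89 mm², ΣAx̄ = 2702505.73 mm³, ΣAȳ = 1377208.33 mm³.
x̄ = 2702505.73/24337.89 = 111.04 mm; ȳ = 1377208.33/24337.89 = 56.59 mm.

x̄ = 111.04 mm, ȳ = 56.59 mm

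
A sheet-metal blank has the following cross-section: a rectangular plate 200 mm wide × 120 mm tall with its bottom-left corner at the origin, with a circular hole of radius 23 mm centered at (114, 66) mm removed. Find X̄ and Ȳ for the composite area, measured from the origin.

X̄ = 98.96 mm, Ȳ = 59.55 mm

plate: A = 200 × 120 = 24000.00, centroid at (100.00, 60.00).
hole: A = −π·23² = -1661.90, centroid at (114.00, 66.00).
ΣA = 22338.10 mm², ΣAX̄ = 2210543.11 mm³, ΣAȲ = 1330314.43 mm³.
X̄ = 2210543.11/22338.10 = 98.96 mm; Ȳ = 1330314.43/22338.10 = 59.55 mm.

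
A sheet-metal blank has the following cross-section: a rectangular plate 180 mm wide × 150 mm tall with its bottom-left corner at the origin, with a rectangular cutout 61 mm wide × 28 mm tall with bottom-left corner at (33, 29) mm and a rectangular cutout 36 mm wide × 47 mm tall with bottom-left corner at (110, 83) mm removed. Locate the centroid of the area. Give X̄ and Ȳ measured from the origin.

X̄ = 89.19 mm, Ȳ = 75.06 mm

plate: A = 180 × 150 = 27000.00, centroid at (90.00, 75.00).
hole 1: A = −(61 × 28) = -1708.00, centroid at (63.50, 43.00).
hole 2: A = −(36 × 47) = -1692.00, centroid at (128.00, 106.50).
ΣA = 23600.00 mm², ΣAX̄ = 2104966.00 mm³, ΣAȲ = 1771358.00 mm³.
X̄ = 2104966.00/23600.00 = 89.19 mm; Ȳ = 1771358.00/23600.00 = 75.06 mm.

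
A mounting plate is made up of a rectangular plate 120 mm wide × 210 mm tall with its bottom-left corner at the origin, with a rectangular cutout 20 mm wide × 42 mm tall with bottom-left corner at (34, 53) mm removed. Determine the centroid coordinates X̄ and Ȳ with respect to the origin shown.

plate: A = 120 × 210 = 25200.00, centroid at (60.00, 105.00).
hole: A = −(20 × 42) = -840.00, centroid at (44.00, 74.00).
ΣA = 24360.00 mm²
ΣAX̄ = (25200.00)(60.00) + (-840.00)(44.00) = 1475040.00 mm³
ΣAȲ = (25200.00)(105.00) + (-840.00)(74.00) = 2583840.00 mm³
X̄ = 1475040.00 / 24360.00 = 60.55 mm
Ȳ = 2583840.00 / 24360.00 = 106.07 mm

X̄ = 60.55 mm, Ȳ = 106.07 mm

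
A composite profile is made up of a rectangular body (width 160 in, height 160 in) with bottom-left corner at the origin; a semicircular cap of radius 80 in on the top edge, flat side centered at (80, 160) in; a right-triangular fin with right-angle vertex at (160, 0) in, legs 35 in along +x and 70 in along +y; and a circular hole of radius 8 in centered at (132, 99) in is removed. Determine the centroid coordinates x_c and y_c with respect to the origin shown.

x_c = 82.78 in, y_c = 109.24 in

rectangular body: A = 160 × 160 = 25600.00, centroid at (80.00, 80.00).
semicircular top: A = ½π·80² = 10053.10, centroid at (80.00, 193.95).
triangular fin: A = ½·35·70 = 1225.00, centroid at (171.67, 23.33).
hole: A = −π·8² = -201.06, centroid at (132.00, 99.00).
ΣA = 36677.03 in²
ΣAx_c = (25600.00)(80.00) + (10053.10)(80.00) + (1225.00)(171.67) + (-201.06)(132.00) = 3035999.21 in³
ΣAy_c = (25600.00)(80.00) + (10053.10)(193.95) + (1225.00)(23.33) + (-201.06)(99.00) = 4006506.97 in³
x_c = 3035999.21 / 36677.03 = 82.78 in
y_c = 4006506.97 / 36677.03 = 109.24 in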